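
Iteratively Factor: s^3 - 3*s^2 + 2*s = (s - 2)*(s^2 - s) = (s - 2)*(s - 1)*(s)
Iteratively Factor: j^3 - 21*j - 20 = (j + 4)*(j^2 - 4*j - 5) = (j + 1)*(j + 4)*(j - 5)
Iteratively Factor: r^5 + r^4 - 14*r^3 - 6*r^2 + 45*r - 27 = (r + 3)*(r^4 - 2*r^3 - 8*r^2 + 18*r - 9) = (r - 1)*(r + 3)*(r^3 - r^2 - 9*r + 9) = (r - 3)*(r - 1)*(r + 3)*(r^2 + 2*r - 3) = (r - 3)*(r - 1)^2*(r + 3)*(r + 3)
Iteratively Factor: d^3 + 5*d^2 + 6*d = (d)*(d^2 + 5*d + 6) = d*(d + 2)*(d + 3)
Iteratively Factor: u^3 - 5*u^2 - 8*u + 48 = (u - 4)*(u^2 - u - 12) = (u - 4)*(u + 3)*(u - 4)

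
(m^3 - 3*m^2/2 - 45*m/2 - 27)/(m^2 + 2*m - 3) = (m^2 - 9*m/2 - 9)/(m - 1)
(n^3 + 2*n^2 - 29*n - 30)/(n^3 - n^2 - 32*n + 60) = (n + 1)/(n - 2)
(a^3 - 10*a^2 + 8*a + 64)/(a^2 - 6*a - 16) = a - 4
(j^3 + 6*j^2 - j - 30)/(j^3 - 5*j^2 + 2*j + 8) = (j^2 + 8*j + 15)/(j^2 - 3*j - 4)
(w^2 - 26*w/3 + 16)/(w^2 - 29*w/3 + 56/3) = (w - 6)/(w - 7)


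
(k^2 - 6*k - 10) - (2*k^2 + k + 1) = -k^2 - 7*k - 11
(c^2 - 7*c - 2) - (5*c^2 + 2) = -4*c^2 - 7*c - 4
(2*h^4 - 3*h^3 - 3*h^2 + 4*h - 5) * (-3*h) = -6*h^5 + 9*h^4 + 9*h^3 - 12*h^2 + 15*h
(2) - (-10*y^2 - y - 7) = 10*y^2 + y + 9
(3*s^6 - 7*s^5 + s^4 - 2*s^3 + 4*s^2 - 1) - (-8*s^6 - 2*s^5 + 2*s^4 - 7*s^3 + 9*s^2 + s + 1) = 11*s^6 - 5*s^5 - s^4 + 5*s^3 - 5*s^2 - s - 2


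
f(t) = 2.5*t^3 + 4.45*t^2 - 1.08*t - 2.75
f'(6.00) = 322.32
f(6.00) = 690.97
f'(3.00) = 93.12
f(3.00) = 101.56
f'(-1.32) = 0.24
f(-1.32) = 0.68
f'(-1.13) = -1.56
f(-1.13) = 0.55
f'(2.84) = 84.69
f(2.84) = 87.34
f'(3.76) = 138.42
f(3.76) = 188.99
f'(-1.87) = 8.50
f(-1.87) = -1.52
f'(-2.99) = 39.36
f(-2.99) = -26.56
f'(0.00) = -1.08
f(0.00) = -2.75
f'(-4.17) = 92.22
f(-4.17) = -102.15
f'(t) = 7.5*t^2 + 8.9*t - 1.08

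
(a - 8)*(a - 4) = a^2 - 12*a + 32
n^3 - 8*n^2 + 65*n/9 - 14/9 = (n - 7)*(n - 2/3)*(n - 1/3)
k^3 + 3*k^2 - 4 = (k - 1)*(k + 2)^2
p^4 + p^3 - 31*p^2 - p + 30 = (p - 5)*(p - 1)*(p + 1)*(p + 6)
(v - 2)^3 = v^3 - 6*v^2 + 12*v - 8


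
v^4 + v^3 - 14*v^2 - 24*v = v*(v - 4)*(v + 2)*(v + 3)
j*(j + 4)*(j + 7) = j^3 + 11*j^2 + 28*j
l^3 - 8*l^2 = l^2*(l - 8)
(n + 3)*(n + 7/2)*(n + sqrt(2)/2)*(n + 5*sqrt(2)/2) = n^4 + 3*sqrt(2)*n^3 + 13*n^3/2 + 13*n^2 + 39*sqrt(2)*n^2/2 + 65*n/4 + 63*sqrt(2)*n/2 + 105/4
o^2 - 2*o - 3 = (o - 3)*(o + 1)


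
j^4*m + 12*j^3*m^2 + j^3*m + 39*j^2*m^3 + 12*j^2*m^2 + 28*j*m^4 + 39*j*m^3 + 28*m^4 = (j + m)*(j + 4*m)*(j + 7*m)*(j*m + m)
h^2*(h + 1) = h^3 + h^2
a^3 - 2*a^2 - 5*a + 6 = (a - 3)*(a - 1)*(a + 2)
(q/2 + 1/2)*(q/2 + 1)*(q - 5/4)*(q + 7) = q^4/4 + 35*q^3/16 + 21*q^2/8 - 59*q/16 - 35/8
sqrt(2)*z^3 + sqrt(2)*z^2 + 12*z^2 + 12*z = z*(z + 6*sqrt(2))*(sqrt(2)*z + sqrt(2))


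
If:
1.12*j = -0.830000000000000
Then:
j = -0.74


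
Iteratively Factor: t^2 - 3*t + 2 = (t - 2)*(t - 1)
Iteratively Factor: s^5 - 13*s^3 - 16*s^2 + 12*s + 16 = (s + 2)*(s^4 - 2*s^3 - 9*s^2 + 2*s + 8) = (s + 1)*(s + 2)*(s^3 - 3*s^2 - 6*s + 8) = (s - 4)*(s + 1)*(s + 2)*(s^2 + s - 2) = (s - 4)*(s + 1)*(s + 2)^2*(s - 1)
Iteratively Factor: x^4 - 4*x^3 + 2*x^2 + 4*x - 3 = (x - 1)*(x^3 - 3*x^2 - x + 3) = (x - 1)^2*(x^2 - 2*x - 3) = (x - 1)^2*(x + 1)*(x - 3)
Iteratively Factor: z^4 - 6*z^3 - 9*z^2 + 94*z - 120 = (z - 5)*(z^3 - z^2 - 14*z + 24) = (z - 5)*(z - 3)*(z^2 + 2*z - 8) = (z - 5)*(z - 3)*(z - 2)*(z + 4)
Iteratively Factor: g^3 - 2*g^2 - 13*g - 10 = (g - 5)*(g^2 + 3*g + 2) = (g - 5)*(g + 2)*(g + 1)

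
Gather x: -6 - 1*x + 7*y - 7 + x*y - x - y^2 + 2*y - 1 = x*(y - 2) - y^2 + 9*y - 14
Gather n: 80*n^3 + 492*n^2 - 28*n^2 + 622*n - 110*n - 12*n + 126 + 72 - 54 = 80*n^3 + 464*n^2 + 500*n + 144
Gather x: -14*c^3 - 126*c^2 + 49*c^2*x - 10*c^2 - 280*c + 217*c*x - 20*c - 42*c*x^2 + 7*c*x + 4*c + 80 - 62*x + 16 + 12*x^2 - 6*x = -14*c^3 - 136*c^2 - 296*c + x^2*(12 - 42*c) + x*(49*c^2 + 224*c - 68) + 96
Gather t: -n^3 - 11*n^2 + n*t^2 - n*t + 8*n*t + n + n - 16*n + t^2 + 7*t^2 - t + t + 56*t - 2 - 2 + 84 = -n^3 - 11*n^2 - 14*n + t^2*(n + 8) + t*(7*n + 56) + 80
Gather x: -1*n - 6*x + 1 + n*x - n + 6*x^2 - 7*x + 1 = -2*n + 6*x^2 + x*(n - 13) + 2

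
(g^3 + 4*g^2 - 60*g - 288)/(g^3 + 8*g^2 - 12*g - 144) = (g - 8)/(g - 4)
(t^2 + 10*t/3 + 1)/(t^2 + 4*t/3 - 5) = (3*t + 1)/(3*t - 5)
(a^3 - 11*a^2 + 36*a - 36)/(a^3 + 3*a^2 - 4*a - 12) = (a^2 - 9*a + 18)/(a^2 + 5*a + 6)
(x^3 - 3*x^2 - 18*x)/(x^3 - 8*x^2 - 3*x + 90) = x/(x - 5)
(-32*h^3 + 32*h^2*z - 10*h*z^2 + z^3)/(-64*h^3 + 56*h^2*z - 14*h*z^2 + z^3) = (-4*h + z)/(-8*h + z)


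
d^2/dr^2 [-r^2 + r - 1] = -2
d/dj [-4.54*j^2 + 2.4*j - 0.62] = 2.4 - 9.08*j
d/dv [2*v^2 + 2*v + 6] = 4*v + 2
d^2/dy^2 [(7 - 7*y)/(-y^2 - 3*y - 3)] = 14*((y - 1)*(2*y + 3)^2 - (3*y + 2)*(y^2 + 3*y + 3))/(y^2 + 3*y + 3)^3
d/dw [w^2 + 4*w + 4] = 2*w + 4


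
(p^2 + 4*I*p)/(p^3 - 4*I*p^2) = (p + 4*I)/(p*(p - 4*I))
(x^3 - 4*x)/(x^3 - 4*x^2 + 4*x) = (x + 2)/(x - 2)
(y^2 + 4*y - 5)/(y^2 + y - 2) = (y + 5)/(y + 2)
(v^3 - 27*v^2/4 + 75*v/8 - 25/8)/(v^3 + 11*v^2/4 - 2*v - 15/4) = (2*v^2 - 11*v + 5)/(2*(v^2 + 4*v + 3))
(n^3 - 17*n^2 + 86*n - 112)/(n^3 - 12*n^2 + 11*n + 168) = (n - 2)/(n + 3)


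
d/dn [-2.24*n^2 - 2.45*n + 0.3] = -4.48*n - 2.45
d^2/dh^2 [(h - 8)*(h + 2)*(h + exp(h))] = h^2*exp(h) - 2*h*exp(h) + 6*h - 26*exp(h) - 12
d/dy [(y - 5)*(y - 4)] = 2*y - 9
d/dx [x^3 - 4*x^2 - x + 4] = 3*x^2 - 8*x - 1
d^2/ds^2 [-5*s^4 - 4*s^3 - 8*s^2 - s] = -60*s^2 - 24*s - 16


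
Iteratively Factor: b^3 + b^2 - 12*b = (b - 3)*(b^2 + 4*b) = (b - 3)*(b + 4)*(b)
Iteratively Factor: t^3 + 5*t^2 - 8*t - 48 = (t + 4)*(t^2 + t - 12) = (t - 3)*(t + 4)*(t + 4)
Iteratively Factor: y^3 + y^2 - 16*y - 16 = (y - 4)*(y^2 + 5*y + 4) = (y - 4)*(y + 4)*(y + 1)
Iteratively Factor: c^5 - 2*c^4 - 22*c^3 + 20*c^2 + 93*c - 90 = (c - 2)*(c^4 - 22*c^2 - 24*c + 45) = (c - 2)*(c + 3)*(c^3 - 3*c^2 - 13*c + 15) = (c - 2)*(c - 1)*(c + 3)*(c^2 - 2*c - 15) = (c - 2)*(c - 1)*(c + 3)^2*(c - 5)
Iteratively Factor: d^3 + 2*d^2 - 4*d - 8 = (d + 2)*(d^2 - 4) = (d + 2)^2*(d - 2)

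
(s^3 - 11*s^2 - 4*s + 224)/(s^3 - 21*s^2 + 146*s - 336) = (s + 4)/(s - 6)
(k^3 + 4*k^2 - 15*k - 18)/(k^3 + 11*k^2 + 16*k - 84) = (k^2 - 2*k - 3)/(k^2 + 5*k - 14)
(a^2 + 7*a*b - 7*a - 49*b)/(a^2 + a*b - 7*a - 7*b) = (a + 7*b)/(a + b)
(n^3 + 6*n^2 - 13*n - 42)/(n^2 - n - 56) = (n^2 - n - 6)/(n - 8)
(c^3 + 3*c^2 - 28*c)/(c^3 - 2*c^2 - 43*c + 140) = c/(c - 5)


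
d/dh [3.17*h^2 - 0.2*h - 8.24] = 6.34*h - 0.2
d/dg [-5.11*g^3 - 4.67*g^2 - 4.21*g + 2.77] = -15.33*g^2 - 9.34*g - 4.21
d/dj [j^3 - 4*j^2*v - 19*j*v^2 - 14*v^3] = 3*j^2 - 8*j*v - 19*v^2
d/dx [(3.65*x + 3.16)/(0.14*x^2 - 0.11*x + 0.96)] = (-0.511*x^2 - 0.8848*x + 3.8516)/(0.0196*x^4 - 0.0308*x^3 + 0.2809*x^2 - 0.2112*x + 0.9216)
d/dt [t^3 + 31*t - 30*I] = 3*t^2 + 31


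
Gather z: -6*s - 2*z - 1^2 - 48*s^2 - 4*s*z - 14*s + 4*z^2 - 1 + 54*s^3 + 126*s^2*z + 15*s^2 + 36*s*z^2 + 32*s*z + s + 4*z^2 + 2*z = 54*s^3 - 33*s^2 - 19*s + z^2*(36*s + 8) + z*(126*s^2 + 28*s) - 2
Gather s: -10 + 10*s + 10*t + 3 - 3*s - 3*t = 7*s + 7*t - 7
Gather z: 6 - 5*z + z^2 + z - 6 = z^2 - 4*z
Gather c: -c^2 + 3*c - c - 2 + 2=-c^2 + 2*c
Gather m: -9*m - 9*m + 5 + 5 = 10 - 18*m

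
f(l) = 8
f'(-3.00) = 0.00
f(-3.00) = 8.00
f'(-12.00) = 0.00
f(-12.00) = 8.00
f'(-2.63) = 0.00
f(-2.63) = 8.00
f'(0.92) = 0.00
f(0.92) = 8.00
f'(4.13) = 0.00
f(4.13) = 8.00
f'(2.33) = 0.00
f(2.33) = 8.00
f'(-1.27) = 0.00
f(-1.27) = 8.00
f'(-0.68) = 0.00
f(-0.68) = 8.00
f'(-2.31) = 0.00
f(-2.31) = 8.00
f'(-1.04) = 0.00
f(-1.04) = 8.00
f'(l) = 0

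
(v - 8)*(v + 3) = v^2 - 5*v - 24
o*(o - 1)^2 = o^3 - 2*o^2 + o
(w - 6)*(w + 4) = w^2 - 2*w - 24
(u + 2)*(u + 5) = u^2 + 7*u + 10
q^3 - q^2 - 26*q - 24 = (q - 6)*(q + 1)*(q + 4)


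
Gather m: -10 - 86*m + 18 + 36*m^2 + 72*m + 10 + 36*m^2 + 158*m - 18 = 72*m^2 + 144*m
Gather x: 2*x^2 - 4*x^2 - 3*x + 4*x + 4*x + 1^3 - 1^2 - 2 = -2*x^2 + 5*x - 2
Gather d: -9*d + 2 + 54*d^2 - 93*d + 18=54*d^2 - 102*d + 20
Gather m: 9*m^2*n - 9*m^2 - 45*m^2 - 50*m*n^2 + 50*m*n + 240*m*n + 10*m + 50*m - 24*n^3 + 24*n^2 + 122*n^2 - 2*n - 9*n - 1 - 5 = m^2*(9*n - 54) + m*(-50*n^2 + 290*n + 60) - 24*n^3 + 146*n^2 - 11*n - 6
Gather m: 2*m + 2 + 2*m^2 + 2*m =2*m^2 + 4*m + 2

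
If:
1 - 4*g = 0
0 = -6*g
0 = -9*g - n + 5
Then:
No Solution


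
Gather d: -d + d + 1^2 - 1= 0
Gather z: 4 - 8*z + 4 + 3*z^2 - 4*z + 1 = 3*z^2 - 12*z + 9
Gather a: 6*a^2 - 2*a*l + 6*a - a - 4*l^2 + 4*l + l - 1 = 6*a^2 + a*(5 - 2*l) - 4*l^2 + 5*l - 1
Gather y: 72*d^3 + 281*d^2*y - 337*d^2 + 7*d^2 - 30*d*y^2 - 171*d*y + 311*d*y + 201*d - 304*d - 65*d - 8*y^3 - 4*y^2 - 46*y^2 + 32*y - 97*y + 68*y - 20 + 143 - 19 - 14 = 72*d^3 - 330*d^2 - 168*d - 8*y^3 + y^2*(-30*d - 50) + y*(281*d^2 + 140*d + 3) + 90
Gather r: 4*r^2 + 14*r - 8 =4*r^2 + 14*r - 8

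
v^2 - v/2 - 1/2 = (v - 1)*(v + 1/2)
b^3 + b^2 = b^2*(b + 1)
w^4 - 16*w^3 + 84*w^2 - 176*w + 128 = (w - 8)*(w - 4)*(w - 2)^2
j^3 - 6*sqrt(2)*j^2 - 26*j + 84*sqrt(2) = (j - 7*sqrt(2))*(j - 2*sqrt(2))*(j + 3*sqrt(2))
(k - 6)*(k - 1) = k^2 - 7*k + 6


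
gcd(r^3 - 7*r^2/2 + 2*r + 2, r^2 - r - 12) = 1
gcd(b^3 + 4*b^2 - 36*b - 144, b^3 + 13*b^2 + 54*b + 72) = b^2 + 10*b + 24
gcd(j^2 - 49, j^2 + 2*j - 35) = j + 7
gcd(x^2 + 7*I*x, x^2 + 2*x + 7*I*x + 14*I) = x + 7*I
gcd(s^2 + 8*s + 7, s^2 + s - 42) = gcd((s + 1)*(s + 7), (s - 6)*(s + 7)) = s + 7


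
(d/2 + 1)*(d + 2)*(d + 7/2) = d^3/2 + 15*d^2/4 + 9*d + 7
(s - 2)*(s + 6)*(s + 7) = s^3 + 11*s^2 + 16*s - 84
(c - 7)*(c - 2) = c^2 - 9*c + 14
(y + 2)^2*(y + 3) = y^3 + 7*y^2 + 16*y + 12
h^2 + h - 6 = (h - 2)*(h + 3)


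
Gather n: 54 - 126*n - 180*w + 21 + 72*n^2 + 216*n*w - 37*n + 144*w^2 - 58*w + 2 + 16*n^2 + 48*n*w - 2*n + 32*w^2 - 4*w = 88*n^2 + n*(264*w - 165) + 176*w^2 - 242*w + 77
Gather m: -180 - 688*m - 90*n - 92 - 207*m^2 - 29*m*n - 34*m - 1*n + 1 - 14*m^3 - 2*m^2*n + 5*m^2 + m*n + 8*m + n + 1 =-14*m^3 + m^2*(-2*n - 202) + m*(-28*n - 714) - 90*n - 270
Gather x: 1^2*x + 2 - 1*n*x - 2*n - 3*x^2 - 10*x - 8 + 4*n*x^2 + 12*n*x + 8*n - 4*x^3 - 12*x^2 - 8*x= 6*n - 4*x^3 + x^2*(4*n - 15) + x*(11*n - 17) - 6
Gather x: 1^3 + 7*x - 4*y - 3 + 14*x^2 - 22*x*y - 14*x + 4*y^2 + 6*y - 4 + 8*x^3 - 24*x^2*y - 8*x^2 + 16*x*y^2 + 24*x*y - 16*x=8*x^3 + x^2*(6 - 24*y) + x*(16*y^2 + 2*y - 23) + 4*y^2 + 2*y - 6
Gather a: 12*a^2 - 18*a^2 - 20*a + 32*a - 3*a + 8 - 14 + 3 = -6*a^2 + 9*a - 3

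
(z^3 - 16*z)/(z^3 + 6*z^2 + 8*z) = (z - 4)/(z + 2)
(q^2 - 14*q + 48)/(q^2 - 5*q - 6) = (q - 8)/(q + 1)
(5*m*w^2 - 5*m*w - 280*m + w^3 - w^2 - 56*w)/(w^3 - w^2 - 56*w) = (5*m + w)/w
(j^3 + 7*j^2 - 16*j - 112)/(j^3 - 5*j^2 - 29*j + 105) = (j^3 + 7*j^2 - 16*j - 112)/(j^3 - 5*j^2 - 29*j + 105)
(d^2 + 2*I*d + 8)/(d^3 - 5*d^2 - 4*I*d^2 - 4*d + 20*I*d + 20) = (d + 4*I)/(d^2 - d*(5 + 2*I) + 10*I)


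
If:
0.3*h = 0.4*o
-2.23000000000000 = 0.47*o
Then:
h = -6.33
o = -4.74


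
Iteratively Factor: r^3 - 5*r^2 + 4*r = (r)*(r^2 - 5*r + 4) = r*(r - 1)*(r - 4)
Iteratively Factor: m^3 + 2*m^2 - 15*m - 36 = (m + 3)*(m^2 - m - 12) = (m + 3)^2*(m - 4)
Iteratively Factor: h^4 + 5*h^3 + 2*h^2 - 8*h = (h)*(h^3 + 5*h^2 + 2*h - 8) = h*(h - 1)*(h^2 + 6*h + 8) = h*(h - 1)*(h + 4)*(h + 2)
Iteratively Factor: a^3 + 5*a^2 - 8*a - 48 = (a + 4)*(a^2 + a - 12) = (a + 4)^2*(a - 3)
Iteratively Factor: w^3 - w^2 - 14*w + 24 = (w - 2)*(w^2 + w - 12) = (w - 3)*(w - 2)*(w + 4)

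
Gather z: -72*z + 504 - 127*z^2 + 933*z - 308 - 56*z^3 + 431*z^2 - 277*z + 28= -56*z^3 + 304*z^2 + 584*z + 224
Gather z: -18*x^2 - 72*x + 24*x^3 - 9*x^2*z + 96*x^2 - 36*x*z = 24*x^3 + 78*x^2 - 72*x + z*(-9*x^2 - 36*x)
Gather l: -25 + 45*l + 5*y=45*l + 5*y - 25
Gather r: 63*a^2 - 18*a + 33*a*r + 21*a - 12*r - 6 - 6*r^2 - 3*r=63*a^2 + 3*a - 6*r^2 + r*(33*a - 15) - 6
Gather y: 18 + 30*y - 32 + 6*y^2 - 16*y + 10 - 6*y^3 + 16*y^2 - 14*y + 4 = -6*y^3 + 22*y^2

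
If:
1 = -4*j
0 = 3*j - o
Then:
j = -1/4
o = -3/4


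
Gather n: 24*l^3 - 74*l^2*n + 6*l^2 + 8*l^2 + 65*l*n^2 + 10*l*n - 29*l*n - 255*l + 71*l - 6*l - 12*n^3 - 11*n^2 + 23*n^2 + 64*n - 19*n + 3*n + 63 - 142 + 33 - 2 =24*l^3 + 14*l^2 - 190*l - 12*n^3 + n^2*(65*l + 12) + n*(-74*l^2 - 19*l + 48) - 48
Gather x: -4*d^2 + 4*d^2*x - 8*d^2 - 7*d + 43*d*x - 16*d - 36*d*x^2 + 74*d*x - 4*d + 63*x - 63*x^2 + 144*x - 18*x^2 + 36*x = -12*d^2 - 27*d + x^2*(-36*d - 81) + x*(4*d^2 + 117*d + 243)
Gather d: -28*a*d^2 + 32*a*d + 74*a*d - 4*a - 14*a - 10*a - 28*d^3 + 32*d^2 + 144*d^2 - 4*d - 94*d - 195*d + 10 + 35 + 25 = -28*a - 28*d^3 + d^2*(176 - 28*a) + d*(106*a - 293) + 70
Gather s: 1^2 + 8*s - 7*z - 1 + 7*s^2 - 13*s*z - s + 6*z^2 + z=7*s^2 + s*(7 - 13*z) + 6*z^2 - 6*z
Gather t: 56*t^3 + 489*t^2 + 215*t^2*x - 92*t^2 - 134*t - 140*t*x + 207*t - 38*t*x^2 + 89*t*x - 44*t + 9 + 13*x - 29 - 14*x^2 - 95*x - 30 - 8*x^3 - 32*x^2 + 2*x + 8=56*t^3 + t^2*(215*x + 397) + t*(-38*x^2 - 51*x + 29) - 8*x^3 - 46*x^2 - 80*x - 42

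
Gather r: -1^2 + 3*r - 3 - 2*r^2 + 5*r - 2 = -2*r^2 + 8*r - 6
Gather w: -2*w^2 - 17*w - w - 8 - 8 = -2*w^2 - 18*w - 16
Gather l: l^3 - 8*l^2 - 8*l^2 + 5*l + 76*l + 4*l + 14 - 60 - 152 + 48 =l^3 - 16*l^2 + 85*l - 150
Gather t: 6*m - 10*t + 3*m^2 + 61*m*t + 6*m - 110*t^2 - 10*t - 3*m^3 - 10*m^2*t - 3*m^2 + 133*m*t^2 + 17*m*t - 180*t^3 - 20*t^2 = -3*m^3 + 12*m - 180*t^3 + t^2*(133*m - 130) + t*(-10*m^2 + 78*m - 20)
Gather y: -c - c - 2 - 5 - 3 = -2*c - 10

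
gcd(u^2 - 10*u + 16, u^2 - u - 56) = u - 8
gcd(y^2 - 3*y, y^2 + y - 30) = 1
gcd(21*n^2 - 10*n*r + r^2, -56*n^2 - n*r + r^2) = 1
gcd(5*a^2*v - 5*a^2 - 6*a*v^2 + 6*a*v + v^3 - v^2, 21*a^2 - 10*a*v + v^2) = 1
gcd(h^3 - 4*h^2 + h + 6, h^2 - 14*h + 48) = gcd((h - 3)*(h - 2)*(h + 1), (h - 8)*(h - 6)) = 1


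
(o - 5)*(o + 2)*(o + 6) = o^3 + 3*o^2 - 28*o - 60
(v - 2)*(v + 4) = v^2 + 2*v - 8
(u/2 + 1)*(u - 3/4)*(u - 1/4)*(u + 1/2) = u^4/2 + 3*u^3/4 - 21*u^2/32 - 17*u/64 + 3/32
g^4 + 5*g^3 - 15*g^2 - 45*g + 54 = (g - 3)*(g - 1)*(g + 3)*(g + 6)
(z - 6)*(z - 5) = z^2 - 11*z + 30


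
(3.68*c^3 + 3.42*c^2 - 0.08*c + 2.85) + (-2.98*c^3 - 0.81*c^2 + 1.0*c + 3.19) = 0.7*c^3 + 2.61*c^2 + 0.92*c + 6.04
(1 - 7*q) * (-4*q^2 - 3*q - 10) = 28*q^3 + 17*q^2 + 67*q - 10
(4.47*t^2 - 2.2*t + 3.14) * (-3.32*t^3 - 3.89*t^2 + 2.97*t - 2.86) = -14.8404*t^5 - 10.0843*t^4 + 11.4091*t^3 - 31.5328*t^2 + 15.6178*t - 8.9804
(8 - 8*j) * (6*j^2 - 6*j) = -48*j^3 + 96*j^2 - 48*j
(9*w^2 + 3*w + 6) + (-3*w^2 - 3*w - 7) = 6*w^2 - 1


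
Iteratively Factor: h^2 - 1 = (h + 1)*(h - 1)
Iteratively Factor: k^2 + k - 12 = (k + 4)*(k - 3)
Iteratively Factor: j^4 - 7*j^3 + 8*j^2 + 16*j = (j)*(j^3 - 7*j^2 + 8*j + 16) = j*(j - 4)*(j^2 - 3*j - 4) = j*(j - 4)^2*(j + 1)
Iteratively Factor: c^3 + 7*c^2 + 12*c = (c)*(c^2 + 7*c + 12) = c*(c + 3)*(c + 4)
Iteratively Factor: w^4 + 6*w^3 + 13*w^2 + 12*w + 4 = (w + 2)*(w^3 + 4*w^2 + 5*w + 2) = (w + 2)^2*(w^2 + 2*w + 1) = (w + 1)*(w + 2)^2*(w + 1)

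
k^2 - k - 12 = (k - 4)*(k + 3)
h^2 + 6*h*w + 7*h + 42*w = (h + 7)*(h + 6*w)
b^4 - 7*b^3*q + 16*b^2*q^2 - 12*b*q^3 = b*(b - 3*q)*(b - 2*q)^2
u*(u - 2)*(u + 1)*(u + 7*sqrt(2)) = u^4 - u^3 + 7*sqrt(2)*u^3 - 7*sqrt(2)*u^2 - 2*u^2 - 14*sqrt(2)*u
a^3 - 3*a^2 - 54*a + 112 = (a - 8)*(a - 2)*(a + 7)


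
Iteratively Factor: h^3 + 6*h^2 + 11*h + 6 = (h + 1)*(h^2 + 5*h + 6) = (h + 1)*(h + 2)*(h + 3)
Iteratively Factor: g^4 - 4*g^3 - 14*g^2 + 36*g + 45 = (g - 3)*(g^3 - g^2 - 17*g - 15) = (g - 5)*(g - 3)*(g^2 + 4*g + 3) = (g - 5)*(g - 3)*(g + 3)*(g + 1)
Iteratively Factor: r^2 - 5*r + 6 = (r - 2)*(r - 3)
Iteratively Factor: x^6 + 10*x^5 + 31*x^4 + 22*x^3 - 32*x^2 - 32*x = (x + 1)*(x^5 + 9*x^4 + 22*x^3 - 32*x) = (x + 1)*(x + 4)*(x^4 + 5*x^3 + 2*x^2 - 8*x) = (x + 1)*(x + 2)*(x + 4)*(x^3 + 3*x^2 - 4*x) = (x + 1)*(x + 2)*(x + 4)^2*(x^2 - x) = x*(x + 1)*(x + 2)*(x + 4)^2*(x - 1)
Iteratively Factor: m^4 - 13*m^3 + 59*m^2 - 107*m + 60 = (m - 3)*(m^3 - 10*m^2 + 29*m - 20) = (m - 5)*(m - 3)*(m^2 - 5*m + 4) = (m - 5)*(m - 4)*(m - 3)*(m - 1)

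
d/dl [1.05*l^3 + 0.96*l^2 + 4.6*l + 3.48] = 3.15*l^2 + 1.92*l + 4.6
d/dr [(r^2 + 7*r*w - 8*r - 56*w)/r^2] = (-7*r*w + 8*r + 112*w)/r^3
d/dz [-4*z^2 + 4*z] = 4 - 8*z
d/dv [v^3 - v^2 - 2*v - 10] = 3*v^2 - 2*v - 2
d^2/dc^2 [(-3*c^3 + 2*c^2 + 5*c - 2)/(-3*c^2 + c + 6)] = 4*(3*c^3 + 18*c - 2)/(27*c^6 - 27*c^5 - 153*c^4 + 107*c^3 + 306*c^2 - 108*c - 216)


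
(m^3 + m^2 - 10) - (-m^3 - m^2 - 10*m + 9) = 2*m^3 + 2*m^2 + 10*m - 19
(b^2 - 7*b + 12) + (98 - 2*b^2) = -b^2 - 7*b + 110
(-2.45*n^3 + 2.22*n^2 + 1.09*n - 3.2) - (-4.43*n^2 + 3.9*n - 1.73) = -2.45*n^3 + 6.65*n^2 - 2.81*n - 1.47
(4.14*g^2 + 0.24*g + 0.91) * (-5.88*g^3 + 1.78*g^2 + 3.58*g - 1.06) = -24.3432*g^5 + 5.958*g^4 + 9.8976*g^3 - 1.9094*g^2 + 3.0034*g - 0.9646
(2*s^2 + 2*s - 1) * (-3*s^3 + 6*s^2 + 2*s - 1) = -6*s^5 + 6*s^4 + 19*s^3 - 4*s^2 - 4*s + 1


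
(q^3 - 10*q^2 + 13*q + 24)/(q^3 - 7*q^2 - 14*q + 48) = (q^2 - 2*q - 3)/(q^2 + q - 6)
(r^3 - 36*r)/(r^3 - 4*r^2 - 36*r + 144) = r/(r - 4)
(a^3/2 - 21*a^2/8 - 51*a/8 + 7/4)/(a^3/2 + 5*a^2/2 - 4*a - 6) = (4*a^3 - 21*a^2 - 51*a + 14)/(4*(a^3 + 5*a^2 - 8*a - 12))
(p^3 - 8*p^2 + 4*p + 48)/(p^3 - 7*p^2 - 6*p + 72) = (p + 2)/(p + 3)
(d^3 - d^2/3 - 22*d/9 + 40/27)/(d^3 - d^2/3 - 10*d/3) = (d^2 - 2*d + 8/9)/(d*(d - 2))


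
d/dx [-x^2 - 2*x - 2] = -2*x - 2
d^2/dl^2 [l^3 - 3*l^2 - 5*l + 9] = 6*l - 6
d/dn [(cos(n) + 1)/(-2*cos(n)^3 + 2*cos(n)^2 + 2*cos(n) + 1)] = 2*(2*sin(2*n) - 2*sin(3*n) - sin(4*n))/(cos(n) + 2*cos(2*n) - cos(3*n) + 4)^2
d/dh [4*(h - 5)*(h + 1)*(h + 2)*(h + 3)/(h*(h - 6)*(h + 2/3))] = 12*(3*h^6 - 32*h^5 + 5*h^4 + 270*h^3 - 286*h^2 - 960*h - 360)/(h^2*(9*h^4 - 96*h^3 + 184*h^2 + 384*h + 144))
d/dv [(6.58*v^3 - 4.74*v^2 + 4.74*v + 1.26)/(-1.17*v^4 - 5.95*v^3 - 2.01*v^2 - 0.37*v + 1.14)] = (7.6986*v^6 - 11.0916*v^5 - 24.7914*v^4 + 57.4336*v^3 + 56.2758*v^2 - 5.742*v + 5.8698)/(1.3689*v^8 + 13.923*v^7 + 40.1059*v^6 + 24.7848*v^5 + 5.7755*v^4 - 12.0786*v^3 - 4.4459*v^2 - 0.8436*v + 1.2996)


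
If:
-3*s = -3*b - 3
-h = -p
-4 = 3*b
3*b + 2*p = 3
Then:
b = -4/3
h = 7/2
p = 7/2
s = -1/3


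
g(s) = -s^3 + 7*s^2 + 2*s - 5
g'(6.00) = -22.00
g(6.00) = 43.00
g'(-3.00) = -67.00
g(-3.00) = 79.00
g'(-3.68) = -90.15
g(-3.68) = 132.27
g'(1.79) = 17.45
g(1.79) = 15.27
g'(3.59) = 13.60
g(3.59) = 46.13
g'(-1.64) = -29.03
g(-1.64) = 14.96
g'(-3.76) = -93.05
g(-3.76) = 139.60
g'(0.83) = 11.55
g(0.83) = 0.91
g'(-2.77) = -59.80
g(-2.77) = 64.42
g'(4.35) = 6.13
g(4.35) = 53.84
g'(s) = -3*s^2 + 14*s + 2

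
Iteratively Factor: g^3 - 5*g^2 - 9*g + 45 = (g - 3)*(g^2 - 2*g - 15) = (g - 3)*(g + 3)*(g - 5)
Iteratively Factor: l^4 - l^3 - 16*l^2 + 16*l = (l + 4)*(l^3 - 5*l^2 + 4*l) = l*(l + 4)*(l^2 - 5*l + 4) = l*(l - 4)*(l + 4)*(l - 1)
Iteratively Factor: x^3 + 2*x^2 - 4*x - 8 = (x + 2)*(x^2 - 4) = (x - 2)*(x + 2)*(x + 2)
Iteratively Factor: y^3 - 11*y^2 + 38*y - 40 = (y - 2)*(y^2 - 9*y + 20) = (y - 4)*(y - 2)*(y - 5)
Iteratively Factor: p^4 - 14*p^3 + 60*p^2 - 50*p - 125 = (p - 5)*(p^3 - 9*p^2 + 15*p + 25) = (p - 5)^2*(p^2 - 4*p - 5) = (p - 5)^2*(p + 1)*(p - 5)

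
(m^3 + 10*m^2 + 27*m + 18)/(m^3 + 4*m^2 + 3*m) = (m + 6)/m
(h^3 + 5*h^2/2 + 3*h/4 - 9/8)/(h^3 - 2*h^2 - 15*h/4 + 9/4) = (h + 3/2)/(h - 3)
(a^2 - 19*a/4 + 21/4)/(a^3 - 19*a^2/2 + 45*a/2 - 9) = (4*a - 7)/(2*(2*a^2 - 13*a + 6))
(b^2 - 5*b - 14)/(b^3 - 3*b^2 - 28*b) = (b + 2)/(b*(b + 4))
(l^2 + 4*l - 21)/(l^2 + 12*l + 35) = (l - 3)/(l + 5)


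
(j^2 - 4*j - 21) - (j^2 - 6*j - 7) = 2*j - 14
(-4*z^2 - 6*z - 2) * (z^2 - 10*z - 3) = -4*z^4 + 34*z^3 + 70*z^2 + 38*z + 6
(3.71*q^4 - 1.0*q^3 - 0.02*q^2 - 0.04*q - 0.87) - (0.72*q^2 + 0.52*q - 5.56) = 3.71*q^4 - 1.0*q^3 - 0.74*q^2 - 0.56*q + 4.69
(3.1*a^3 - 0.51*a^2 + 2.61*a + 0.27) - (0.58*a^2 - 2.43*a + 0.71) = 3.1*a^3 - 1.09*a^2 + 5.04*a - 0.44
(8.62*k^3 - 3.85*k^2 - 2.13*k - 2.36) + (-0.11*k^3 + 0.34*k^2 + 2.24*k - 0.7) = 8.51*k^3 - 3.51*k^2 + 0.11*k - 3.06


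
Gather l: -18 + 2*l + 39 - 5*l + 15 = 36 - 3*l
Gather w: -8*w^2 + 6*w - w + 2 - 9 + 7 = -8*w^2 + 5*w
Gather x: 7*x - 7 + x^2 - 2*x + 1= x^2 + 5*x - 6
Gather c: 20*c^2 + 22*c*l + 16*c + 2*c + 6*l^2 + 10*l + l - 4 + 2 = 20*c^2 + c*(22*l + 18) + 6*l^2 + 11*l - 2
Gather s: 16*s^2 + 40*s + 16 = 16*s^2 + 40*s + 16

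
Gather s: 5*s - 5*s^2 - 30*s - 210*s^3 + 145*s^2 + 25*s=-210*s^3 + 140*s^2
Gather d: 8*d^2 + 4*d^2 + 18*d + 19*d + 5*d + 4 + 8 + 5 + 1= 12*d^2 + 42*d + 18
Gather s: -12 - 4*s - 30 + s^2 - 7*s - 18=s^2 - 11*s - 60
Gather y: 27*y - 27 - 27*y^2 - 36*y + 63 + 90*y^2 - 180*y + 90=63*y^2 - 189*y + 126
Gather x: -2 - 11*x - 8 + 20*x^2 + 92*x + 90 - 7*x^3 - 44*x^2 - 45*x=-7*x^3 - 24*x^2 + 36*x + 80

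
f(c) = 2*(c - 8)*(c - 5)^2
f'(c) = 2*(c - 8)*(2*c - 10) + 2*(c - 5)^2 = 6*(c - 7)*(c - 5)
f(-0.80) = -592.06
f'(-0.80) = 271.44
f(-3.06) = -1436.99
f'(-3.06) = 486.50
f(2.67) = -57.87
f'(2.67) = 60.53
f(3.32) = -26.42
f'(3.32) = 37.09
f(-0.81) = -594.78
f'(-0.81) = 272.26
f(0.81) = -252.46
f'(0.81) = 155.62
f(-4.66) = -2362.75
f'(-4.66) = 675.81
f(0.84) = -247.82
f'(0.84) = 153.75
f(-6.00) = -3388.00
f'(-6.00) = 858.00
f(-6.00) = -3388.00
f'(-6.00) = 858.00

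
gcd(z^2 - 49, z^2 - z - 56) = z + 7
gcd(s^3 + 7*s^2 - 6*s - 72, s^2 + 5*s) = 1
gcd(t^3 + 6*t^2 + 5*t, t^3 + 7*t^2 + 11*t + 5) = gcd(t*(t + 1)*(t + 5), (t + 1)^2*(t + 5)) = t^2 + 6*t + 5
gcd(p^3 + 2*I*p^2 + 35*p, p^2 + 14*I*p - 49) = p + 7*I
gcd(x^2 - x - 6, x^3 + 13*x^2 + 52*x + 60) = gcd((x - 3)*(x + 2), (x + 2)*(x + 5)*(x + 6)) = x + 2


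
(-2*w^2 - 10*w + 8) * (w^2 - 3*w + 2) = -2*w^4 - 4*w^3 + 34*w^2 - 44*w + 16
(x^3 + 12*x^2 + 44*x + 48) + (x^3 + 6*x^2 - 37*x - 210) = 2*x^3 + 18*x^2 + 7*x - 162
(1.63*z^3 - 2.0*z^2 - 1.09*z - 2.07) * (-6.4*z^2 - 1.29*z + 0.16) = -10.432*z^5 + 10.6973*z^4 + 9.8168*z^3 + 14.3341*z^2 + 2.4959*z - 0.3312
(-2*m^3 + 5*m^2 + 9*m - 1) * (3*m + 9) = -6*m^4 - 3*m^3 + 72*m^2 + 78*m - 9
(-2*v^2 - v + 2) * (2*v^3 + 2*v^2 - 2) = -4*v^5 - 6*v^4 + 2*v^3 + 8*v^2 + 2*v - 4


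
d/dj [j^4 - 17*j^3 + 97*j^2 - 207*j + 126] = 4*j^3 - 51*j^2 + 194*j - 207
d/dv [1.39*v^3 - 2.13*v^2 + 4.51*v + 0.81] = 4.17*v^2 - 4.26*v + 4.51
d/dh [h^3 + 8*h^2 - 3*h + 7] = 3*h^2 + 16*h - 3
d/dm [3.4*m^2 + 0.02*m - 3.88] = 6.8*m + 0.02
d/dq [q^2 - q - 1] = 2*q - 1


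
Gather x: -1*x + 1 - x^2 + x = 1 - x^2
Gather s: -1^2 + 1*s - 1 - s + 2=0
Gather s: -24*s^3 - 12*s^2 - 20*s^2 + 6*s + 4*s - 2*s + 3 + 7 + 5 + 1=-24*s^3 - 32*s^2 + 8*s + 16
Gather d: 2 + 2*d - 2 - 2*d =0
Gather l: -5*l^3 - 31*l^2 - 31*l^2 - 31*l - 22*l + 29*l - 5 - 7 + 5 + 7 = -5*l^3 - 62*l^2 - 24*l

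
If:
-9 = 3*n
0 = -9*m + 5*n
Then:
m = -5/3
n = -3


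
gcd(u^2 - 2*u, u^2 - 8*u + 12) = u - 2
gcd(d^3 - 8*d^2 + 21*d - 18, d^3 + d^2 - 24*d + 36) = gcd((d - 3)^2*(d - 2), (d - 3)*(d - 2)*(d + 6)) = d^2 - 5*d + 6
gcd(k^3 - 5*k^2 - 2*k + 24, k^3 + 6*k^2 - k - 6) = 1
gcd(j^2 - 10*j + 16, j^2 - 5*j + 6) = j - 2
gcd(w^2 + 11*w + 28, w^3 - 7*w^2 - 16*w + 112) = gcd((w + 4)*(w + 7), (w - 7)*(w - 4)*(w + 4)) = w + 4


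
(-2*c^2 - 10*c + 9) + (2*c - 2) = -2*c^2 - 8*c + 7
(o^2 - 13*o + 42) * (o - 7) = o^3 - 20*o^2 + 133*o - 294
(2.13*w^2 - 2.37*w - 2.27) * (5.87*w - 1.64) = 12.5031*w^3 - 17.4051*w^2 - 9.4381*w + 3.7228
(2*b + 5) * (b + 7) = 2*b^2 + 19*b + 35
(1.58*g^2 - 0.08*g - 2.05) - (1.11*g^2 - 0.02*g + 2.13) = 0.47*g^2 - 0.06*g - 4.18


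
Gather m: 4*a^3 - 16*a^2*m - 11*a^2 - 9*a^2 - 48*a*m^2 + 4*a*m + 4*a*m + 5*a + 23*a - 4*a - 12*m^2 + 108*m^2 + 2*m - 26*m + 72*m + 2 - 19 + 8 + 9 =4*a^3 - 20*a^2 + 24*a + m^2*(96 - 48*a) + m*(-16*a^2 + 8*a + 48)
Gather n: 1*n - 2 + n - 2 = 2*n - 4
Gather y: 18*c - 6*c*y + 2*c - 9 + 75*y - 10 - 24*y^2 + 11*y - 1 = 20*c - 24*y^2 + y*(86 - 6*c) - 20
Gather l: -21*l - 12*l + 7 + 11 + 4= 22 - 33*l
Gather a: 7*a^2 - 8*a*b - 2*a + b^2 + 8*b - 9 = 7*a^2 + a*(-8*b - 2) + b^2 + 8*b - 9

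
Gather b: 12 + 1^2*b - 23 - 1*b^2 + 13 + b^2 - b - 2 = 0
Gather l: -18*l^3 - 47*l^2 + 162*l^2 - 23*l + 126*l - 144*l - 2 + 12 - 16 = -18*l^3 + 115*l^2 - 41*l - 6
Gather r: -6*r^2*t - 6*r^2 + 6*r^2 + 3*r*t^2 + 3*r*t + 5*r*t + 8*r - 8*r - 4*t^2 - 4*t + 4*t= -6*r^2*t + r*(3*t^2 + 8*t) - 4*t^2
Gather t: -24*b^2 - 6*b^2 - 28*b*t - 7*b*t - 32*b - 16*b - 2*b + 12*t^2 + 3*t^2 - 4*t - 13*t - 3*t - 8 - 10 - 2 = -30*b^2 - 50*b + 15*t^2 + t*(-35*b - 20) - 20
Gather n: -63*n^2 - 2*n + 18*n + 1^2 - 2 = -63*n^2 + 16*n - 1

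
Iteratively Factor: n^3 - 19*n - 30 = (n + 3)*(n^2 - 3*n - 10) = (n + 2)*(n + 3)*(n - 5)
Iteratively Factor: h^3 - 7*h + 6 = (h - 1)*(h^2 + h - 6) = (h - 2)*(h - 1)*(h + 3)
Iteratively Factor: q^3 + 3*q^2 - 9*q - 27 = (q - 3)*(q^2 + 6*q + 9) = (q - 3)*(q + 3)*(q + 3)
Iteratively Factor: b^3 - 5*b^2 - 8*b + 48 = (b - 4)*(b^2 - b - 12) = (b - 4)*(b + 3)*(b - 4)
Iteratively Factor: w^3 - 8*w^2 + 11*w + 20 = (w - 5)*(w^2 - 3*w - 4) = (w - 5)*(w + 1)*(w - 4)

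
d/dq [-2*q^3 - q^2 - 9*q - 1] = -6*q^2 - 2*q - 9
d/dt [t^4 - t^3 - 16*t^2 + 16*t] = 4*t^3 - 3*t^2 - 32*t + 16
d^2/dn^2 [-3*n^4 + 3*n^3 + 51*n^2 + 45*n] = -36*n^2 + 18*n + 102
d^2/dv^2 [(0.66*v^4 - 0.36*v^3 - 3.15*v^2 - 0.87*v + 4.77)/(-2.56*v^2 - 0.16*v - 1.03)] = (-8.65075199999999*v^6 - 1.62201600000001*v^5 - 10.543104*v^4 + 5.20243199999999*v^3 - 245.445912*v^2 - 23.195304*v + 31.307766)/(16.777216*v^6 + 3.145728*v^5 + 20.447232*v^4 + 2.535424*v^3 + 8.226816*v^2 + 0.509232*v + 1.092727)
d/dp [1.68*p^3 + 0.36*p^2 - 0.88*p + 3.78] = 5.04*p^2 + 0.72*p - 0.88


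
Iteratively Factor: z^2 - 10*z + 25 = (z - 5)*(z - 5)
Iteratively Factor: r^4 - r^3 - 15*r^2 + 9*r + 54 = (r + 2)*(r^3 - 3*r^2 - 9*r + 27) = (r - 3)*(r + 2)*(r^2 - 9) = (r - 3)*(r + 2)*(r + 3)*(r - 3)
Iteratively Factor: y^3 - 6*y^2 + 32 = (y + 2)*(y^2 - 8*y + 16) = (y - 4)*(y + 2)*(y - 4)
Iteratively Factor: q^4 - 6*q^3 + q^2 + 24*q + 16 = (q + 1)*(q^3 - 7*q^2 + 8*q + 16) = (q - 4)*(q + 1)*(q^2 - 3*q - 4) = (q - 4)*(q + 1)^2*(q - 4)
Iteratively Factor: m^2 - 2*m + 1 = (m - 1)*(m - 1)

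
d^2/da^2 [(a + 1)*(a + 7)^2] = 6*a + 30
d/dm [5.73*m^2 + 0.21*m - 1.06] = 11.46*m + 0.21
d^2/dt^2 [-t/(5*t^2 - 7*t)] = -50/(125*t^3 - 525*t^2 + 735*t - 343)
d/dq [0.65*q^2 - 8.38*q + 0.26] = 1.3*q - 8.38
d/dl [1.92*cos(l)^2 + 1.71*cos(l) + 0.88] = -(3.84*cos(l) + 1.71)*sin(l)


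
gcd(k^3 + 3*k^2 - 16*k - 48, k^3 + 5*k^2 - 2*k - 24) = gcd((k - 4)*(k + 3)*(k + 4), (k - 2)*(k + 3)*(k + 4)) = k^2 + 7*k + 12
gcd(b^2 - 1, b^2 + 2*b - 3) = b - 1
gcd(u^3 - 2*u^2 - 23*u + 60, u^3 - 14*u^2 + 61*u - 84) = u^2 - 7*u + 12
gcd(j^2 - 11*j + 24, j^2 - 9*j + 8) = j - 8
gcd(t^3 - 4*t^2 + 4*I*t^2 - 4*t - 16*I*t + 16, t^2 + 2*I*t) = t + 2*I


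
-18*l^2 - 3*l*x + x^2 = (-6*l + x)*(3*l + x)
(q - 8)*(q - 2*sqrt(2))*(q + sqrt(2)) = q^3 - 8*q^2 - sqrt(2)*q^2 - 4*q + 8*sqrt(2)*q + 32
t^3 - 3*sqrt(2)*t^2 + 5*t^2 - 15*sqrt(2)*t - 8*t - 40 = (t + 5)*(t - 4*sqrt(2))*(t + sqrt(2))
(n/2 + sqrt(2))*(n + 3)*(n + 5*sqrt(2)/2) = n^3/2 + 3*n^2/2 + 9*sqrt(2)*n^2/4 + 5*n + 27*sqrt(2)*n/4 + 15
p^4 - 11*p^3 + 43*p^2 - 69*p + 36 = (p - 4)*(p - 3)^2*(p - 1)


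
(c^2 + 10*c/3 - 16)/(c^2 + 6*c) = (c - 8/3)/c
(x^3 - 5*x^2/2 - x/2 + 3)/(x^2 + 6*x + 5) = (x^2 - 7*x/2 + 3)/(x + 5)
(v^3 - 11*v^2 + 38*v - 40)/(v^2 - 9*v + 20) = v - 2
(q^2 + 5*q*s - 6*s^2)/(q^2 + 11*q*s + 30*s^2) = (q - s)/(q + 5*s)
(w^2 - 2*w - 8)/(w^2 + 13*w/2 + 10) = 2*(w^2 - 2*w - 8)/(2*w^2 + 13*w + 20)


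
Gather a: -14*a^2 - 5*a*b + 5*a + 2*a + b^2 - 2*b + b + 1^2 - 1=-14*a^2 + a*(7 - 5*b) + b^2 - b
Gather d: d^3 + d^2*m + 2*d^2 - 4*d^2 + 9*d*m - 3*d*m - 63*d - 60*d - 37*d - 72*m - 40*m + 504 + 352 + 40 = d^3 + d^2*(m - 2) + d*(6*m - 160) - 112*m + 896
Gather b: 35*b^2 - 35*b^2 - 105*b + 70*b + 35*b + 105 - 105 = 0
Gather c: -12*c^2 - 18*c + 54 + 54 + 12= -12*c^2 - 18*c + 120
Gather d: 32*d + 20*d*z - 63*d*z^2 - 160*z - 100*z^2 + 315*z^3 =d*(-63*z^2 + 20*z + 32) + 315*z^3 - 100*z^2 - 160*z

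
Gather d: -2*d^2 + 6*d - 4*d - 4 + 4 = -2*d^2 + 2*d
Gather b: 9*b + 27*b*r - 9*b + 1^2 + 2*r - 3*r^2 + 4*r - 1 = 27*b*r - 3*r^2 + 6*r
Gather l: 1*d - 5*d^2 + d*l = -5*d^2 + d*l + d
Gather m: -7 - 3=-10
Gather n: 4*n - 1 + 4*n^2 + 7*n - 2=4*n^2 + 11*n - 3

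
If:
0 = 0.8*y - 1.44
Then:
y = 1.80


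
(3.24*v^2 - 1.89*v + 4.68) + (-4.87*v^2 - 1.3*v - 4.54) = -1.63*v^2 - 3.19*v + 0.14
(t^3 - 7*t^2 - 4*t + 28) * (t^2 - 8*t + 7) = t^5 - 15*t^4 + 59*t^3 + 11*t^2 - 252*t + 196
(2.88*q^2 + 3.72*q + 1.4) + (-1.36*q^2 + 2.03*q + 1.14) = 1.52*q^2 + 5.75*q + 2.54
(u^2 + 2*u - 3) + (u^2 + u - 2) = 2*u^2 + 3*u - 5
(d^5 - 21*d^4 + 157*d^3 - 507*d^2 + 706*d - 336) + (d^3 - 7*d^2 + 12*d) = d^5 - 21*d^4 + 158*d^3 - 514*d^2 + 718*d - 336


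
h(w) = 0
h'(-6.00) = 0.00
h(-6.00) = 0.00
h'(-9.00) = 0.00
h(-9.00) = 0.00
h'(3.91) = 0.00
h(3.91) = 0.00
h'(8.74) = 0.00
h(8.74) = 0.00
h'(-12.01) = 0.00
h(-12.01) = 0.00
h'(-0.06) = 0.00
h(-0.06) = 0.00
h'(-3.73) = 0.00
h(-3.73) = 0.00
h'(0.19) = 0.00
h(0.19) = 0.00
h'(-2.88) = 0.00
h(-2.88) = 0.00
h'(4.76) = 0.00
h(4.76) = 0.00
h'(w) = 0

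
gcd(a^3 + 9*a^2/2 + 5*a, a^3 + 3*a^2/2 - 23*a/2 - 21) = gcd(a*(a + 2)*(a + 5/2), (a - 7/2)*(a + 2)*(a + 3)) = a + 2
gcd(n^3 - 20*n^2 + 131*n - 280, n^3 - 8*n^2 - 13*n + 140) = n^2 - 12*n + 35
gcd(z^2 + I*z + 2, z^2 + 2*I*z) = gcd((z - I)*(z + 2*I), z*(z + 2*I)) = z + 2*I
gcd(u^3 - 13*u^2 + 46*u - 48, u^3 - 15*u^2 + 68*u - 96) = u^2 - 11*u + 24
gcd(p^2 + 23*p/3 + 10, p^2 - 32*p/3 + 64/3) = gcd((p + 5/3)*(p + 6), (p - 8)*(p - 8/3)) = 1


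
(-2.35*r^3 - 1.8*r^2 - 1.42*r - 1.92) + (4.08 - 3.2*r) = -2.35*r^3 - 1.8*r^2 - 4.62*r + 2.16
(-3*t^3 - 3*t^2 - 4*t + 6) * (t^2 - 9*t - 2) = -3*t^5 + 24*t^4 + 29*t^3 + 48*t^2 - 46*t - 12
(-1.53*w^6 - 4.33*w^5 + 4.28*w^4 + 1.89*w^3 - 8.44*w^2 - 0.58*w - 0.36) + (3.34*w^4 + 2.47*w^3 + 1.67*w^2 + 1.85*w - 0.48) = -1.53*w^6 - 4.33*w^5 + 7.62*w^4 + 4.36*w^3 - 6.77*w^2 + 1.27*w - 0.84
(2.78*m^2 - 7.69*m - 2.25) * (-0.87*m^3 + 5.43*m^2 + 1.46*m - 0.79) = -2.4186*m^5 + 21.7857*m^4 - 35.7404*m^3 - 25.6411*m^2 + 2.7901*m + 1.7775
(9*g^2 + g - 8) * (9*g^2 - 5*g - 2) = 81*g^4 - 36*g^3 - 95*g^2 + 38*g + 16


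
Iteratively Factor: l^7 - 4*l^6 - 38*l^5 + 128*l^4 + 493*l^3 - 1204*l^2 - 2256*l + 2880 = (l - 4)*(l^6 - 38*l^4 - 24*l^3 + 397*l^2 + 384*l - 720) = (l - 4)*(l + 4)*(l^5 - 4*l^4 - 22*l^3 + 64*l^2 + 141*l - 180) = (l - 4)^2*(l + 4)*(l^4 - 22*l^2 - 24*l + 45) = (l - 4)^2*(l - 1)*(l + 4)*(l^3 + l^2 - 21*l - 45) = (l - 5)*(l - 4)^2*(l - 1)*(l + 4)*(l^2 + 6*l + 9) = (l - 5)*(l - 4)^2*(l - 1)*(l + 3)*(l + 4)*(l + 3)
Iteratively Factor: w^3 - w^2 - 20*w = (w + 4)*(w^2 - 5*w) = w*(w + 4)*(w - 5)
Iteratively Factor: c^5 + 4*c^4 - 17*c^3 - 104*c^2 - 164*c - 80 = (c - 5)*(c^4 + 9*c^3 + 28*c^2 + 36*c + 16) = (c - 5)*(c + 1)*(c^3 + 8*c^2 + 20*c + 16) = (c - 5)*(c + 1)*(c + 2)*(c^2 + 6*c + 8) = (c - 5)*(c + 1)*(c + 2)*(c + 4)*(c + 2)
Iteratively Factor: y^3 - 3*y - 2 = (y - 2)*(y^2 + 2*y + 1) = (y - 2)*(y + 1)*(y + 1)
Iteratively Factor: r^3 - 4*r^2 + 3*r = (r - 1)*(r^2 - 3*r) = r*(r - 1)*(r - 3)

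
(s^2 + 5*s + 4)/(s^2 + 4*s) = (s + 1)/s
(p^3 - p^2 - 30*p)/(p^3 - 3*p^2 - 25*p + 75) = p*(p - 6)/(p^2 - 8*p + 15)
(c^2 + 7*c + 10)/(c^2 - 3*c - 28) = (c^2 + 7*c + 10)/(c^2 - 3*c - 28)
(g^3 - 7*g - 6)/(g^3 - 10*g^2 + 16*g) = (g^3 - 7*g - 6)/(g*(g^2 - 10*g + 16))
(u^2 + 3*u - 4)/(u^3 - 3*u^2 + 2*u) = (u + 4)/(u*(u - 2))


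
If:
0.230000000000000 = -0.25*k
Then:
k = -0.92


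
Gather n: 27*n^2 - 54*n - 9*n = 27*n^2 - 63*n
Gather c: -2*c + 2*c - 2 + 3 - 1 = 0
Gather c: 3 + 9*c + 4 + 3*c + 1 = 12*c + 8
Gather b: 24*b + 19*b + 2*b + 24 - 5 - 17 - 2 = 45*b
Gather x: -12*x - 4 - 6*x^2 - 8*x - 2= -6*x^2 - 20*x - 6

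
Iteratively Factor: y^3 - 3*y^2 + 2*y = (y)*(y^2 - 3*y + 2) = y*(y - 2)*(y - 1)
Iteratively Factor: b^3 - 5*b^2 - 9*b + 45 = (b - 5)*(b^2 - 9) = (b - 5)*(b + 3)*(b - 3)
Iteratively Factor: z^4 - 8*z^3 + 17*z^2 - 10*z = (z - 5)*(z^3 - 3*z^2 + 2*z) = (z - 5)*(z - 2)*(z^2 - z) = z*(z - 5)*(z - 2)*(z - 1)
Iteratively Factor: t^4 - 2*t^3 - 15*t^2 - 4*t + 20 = (t - 5)*(t^3 + 3*t^2 - 4) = (t - 5)*(t - 1)*(t^2 + 4*t + 4) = (t - 5)*(t - 1)*(t + 2)*(t + 2)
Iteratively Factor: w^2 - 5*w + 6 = (w - 3)*(w - 2)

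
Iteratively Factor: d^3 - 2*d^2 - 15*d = (d - 5)*(d^2 + 3*d) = (d - 5)*(d + 3)*(d)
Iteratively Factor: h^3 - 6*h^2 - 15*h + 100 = (h + 4)*(h^2 - 10*h + 25) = (h - 5)*(h + 4)*(h - 5)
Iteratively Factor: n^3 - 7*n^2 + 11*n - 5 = (n - 5)*(n^2 - 2*n + 1) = (n - 5)*(n - 1)*(n - 1)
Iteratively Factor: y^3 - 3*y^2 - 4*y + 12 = (y + 2)*(y^2 - 5*y + 6) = (y - 3)*(y + 2)*(y - 2)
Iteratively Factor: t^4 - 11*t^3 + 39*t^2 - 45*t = (t - 3)*(t^3 - 8*t^2 + 15*t) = (t - 3)^2*(t^2 - 5*t) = t*(t - 3)^2*(t - 5)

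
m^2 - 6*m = m*(m - 6)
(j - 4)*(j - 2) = j^2 - 6*j + 8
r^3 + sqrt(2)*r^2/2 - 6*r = r*(r - 3*sqrt(2)/2)*(r + 2*sqrt(2))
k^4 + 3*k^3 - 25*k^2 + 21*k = k*(k - 3)*(k - 1)*(k + 7)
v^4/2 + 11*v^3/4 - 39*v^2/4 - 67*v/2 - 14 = (v/2 + 1)*(v - 4)*(v + 1/2)*(v + 7)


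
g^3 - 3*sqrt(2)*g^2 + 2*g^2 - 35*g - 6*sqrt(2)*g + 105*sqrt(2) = (g - 5)*(g + 7)*(g - 3*sqrt(2))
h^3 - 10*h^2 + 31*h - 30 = (h - 5)*(h - 3)*(h - 2)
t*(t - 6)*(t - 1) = t^3 - 7*t^2 + 6*t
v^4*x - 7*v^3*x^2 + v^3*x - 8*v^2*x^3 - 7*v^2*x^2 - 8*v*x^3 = v*(v - 8*x)*(v + x)*(v*x + x)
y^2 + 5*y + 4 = (y + 1)*(y + 4)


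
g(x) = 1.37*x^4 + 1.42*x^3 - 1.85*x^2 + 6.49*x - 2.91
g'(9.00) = 4313.17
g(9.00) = 9929.40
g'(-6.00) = -1001.63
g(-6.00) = 1360.35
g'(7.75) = 2784.54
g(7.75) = 5539.54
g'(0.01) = 6.45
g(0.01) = -2.85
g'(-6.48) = -1281.75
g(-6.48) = 1906.55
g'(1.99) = 59.18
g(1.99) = 35.35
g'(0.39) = 6.02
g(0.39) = -0.54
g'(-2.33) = -31.08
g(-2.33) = -5.66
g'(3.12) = 202.85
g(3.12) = 172.28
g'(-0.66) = 9.21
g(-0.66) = -8.15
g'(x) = 5.48*x^3 + 4.26*x^2 - 3.7*x + 6.49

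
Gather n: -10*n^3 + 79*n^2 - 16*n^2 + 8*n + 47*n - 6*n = -10*n^3 + 63*n^2 + 49*n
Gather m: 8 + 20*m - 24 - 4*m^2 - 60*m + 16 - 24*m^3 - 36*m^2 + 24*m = -24*m^3 - 40*m^2 - 16*m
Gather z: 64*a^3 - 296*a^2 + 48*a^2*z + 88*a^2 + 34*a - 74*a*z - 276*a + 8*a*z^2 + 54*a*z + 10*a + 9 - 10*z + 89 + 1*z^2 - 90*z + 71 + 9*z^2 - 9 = 64*a^3 - 208*a^2 - 232*a + z^2*(8*a + 10) + z*(48*a^2 - 20*a - 100) + 160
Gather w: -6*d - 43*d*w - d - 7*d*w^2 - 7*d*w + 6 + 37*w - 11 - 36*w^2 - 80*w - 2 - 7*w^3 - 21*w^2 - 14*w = -7*d - 7*w^3 + w^2*(-7*d - 57) + w*(-50*d - 57) - 7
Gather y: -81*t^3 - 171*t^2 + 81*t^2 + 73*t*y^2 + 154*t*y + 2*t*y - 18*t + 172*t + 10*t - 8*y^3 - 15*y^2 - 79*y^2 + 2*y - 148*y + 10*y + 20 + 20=-81*t^3 - 90*t^2 + 164*t - 8*y^3 + y^2*(73*t - 94) + y*(156*t - 136) + 40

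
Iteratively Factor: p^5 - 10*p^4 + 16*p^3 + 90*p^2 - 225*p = (p)*(p^4 - 10*p^3 + 16*p^2 + 90*p - 225) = p*(p - 5)*(p^3 - 5*p^2 - 9*p + 45) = p*(p - 5)*(p + 3)*(p^2 - 8*p + 15) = p*(p - 5)^2*(p + 3)*(p - 3)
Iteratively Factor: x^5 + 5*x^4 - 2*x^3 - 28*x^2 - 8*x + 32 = (x + 2)*(x^4 + 3*x^3 - 8*x^2 - 12*x + 16) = (x - 2)*(x + 2)*(x^3 + 5*x^2 + 2*x - 8) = (x - 2)*(x - 1)*(x + 2)*(x^2 + 6*x + 8) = (x - 2)*(x - 1)*(x + 2)^2*(x + 4)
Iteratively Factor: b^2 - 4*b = (b - 4)*(b)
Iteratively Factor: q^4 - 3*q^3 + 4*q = (q - 2)*(q^3 - q^2 - 2*q) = (q - 2)^2*(q^2 + q) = q*(q - 2)^2*(q + 1)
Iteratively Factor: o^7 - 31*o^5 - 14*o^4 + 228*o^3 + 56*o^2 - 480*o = (o + 3)*(o^6 - 3*o^5 - 22*o^4 + 52*o^3 + 72*o^2 - 160*o) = (o - 2)*(o + 3)*(o^5 - o^4 - 24*o^3 + 4*o^2 + 80*o) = (o - 2)*(o + 2)*(o + 3)*(o^4 - 3*o^3 - 18*o^2 + 40*o) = (o - 2)*(o + 2)*(o + 3)*(o + 4)*(o^3 - 7*o^2 + 10*o) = (o - 5)*(o - 2)*(o + 2)*(o + 3)*(o + 4)*(o^2 - 2*o) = o*(o - 5)*(o - 2)*(o + 2)*(o + 3)*(o + 4)*(o - 2)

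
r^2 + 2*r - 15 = (r - 3)*(r + 5)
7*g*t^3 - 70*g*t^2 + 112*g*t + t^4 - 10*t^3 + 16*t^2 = t*(7*g + t)*(t - 8)*(t - 2)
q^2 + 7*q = q*(q + 7)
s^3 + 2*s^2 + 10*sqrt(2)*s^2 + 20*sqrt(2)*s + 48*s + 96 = (s + 2)*(s + 4*sqrt(2))*(s + 6*sqrt(2))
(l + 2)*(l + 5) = l^2 + 7*l + 10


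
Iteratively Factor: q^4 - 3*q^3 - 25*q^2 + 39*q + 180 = (q - 4)*(q^3 + q^2 - 21*q - 45) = (q - 4)*(q + 3)*(q^2 - 2*q - 15) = (q - 5)*(q - 4)*(q + 3)*(q + 3)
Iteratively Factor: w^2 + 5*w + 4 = (w + 4)*(w + 1)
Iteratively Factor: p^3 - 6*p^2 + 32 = (p + 2)*(p^2 - 8*p + 16) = (p - 4)*(p + 2)*(p - 4)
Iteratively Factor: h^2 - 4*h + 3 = (h - 3)*(h - 1)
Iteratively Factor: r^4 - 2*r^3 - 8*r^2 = (r - 4)*(r^3 + 2*r^2) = r*(r - 4)*(r^2 + 2*r) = r^2*(r - 4)*(r + 2)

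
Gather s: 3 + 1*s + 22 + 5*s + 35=6*s + 60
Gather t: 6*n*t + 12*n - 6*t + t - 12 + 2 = 12*n + t*(6*n - 5) - 10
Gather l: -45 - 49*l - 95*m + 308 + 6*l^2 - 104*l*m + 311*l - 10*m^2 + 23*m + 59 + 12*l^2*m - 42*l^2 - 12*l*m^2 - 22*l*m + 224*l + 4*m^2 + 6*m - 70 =l^2*(12*m - 36) + l*(-12*m^2 - 126*m + 486) - 6*m^2 - 66*m + 252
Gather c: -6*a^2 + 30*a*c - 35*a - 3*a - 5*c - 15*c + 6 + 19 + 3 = -6*a^2 - 38*a + c*(30*a - 20) + 28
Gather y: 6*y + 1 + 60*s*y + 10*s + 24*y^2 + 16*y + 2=10*s + 24*y^2 + y*(60*s + 22) + 3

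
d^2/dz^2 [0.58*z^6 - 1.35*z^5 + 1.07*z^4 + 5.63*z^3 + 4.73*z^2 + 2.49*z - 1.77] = 17.4*z^4 - 27.0*z^3 + 12.84*z^2 + 33.78*z + 9.46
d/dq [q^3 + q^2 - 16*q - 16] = 3*q^2 + 2*q - 16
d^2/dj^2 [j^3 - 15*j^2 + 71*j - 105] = 6*j - 30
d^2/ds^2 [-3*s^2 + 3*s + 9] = -6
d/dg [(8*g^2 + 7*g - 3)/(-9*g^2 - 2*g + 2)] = (47*g^2 - 22*g + 8)/(81*g^4 + 36*g^3 - 32*g^2 - 8*g + 4)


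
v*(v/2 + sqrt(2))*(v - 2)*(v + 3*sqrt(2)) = v^4/2 - v^3 + 5*sqrt(2)*v^3/2 - 5*sqrt(2)*v^2 + 6*v^2 - 12*v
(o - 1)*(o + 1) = o^2 - 1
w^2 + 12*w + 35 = (w + 5)*(w + 7)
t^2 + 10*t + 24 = (t + 4)*(t + 6)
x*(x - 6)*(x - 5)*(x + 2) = x^4 - 9*x^3 + 8*x^2 + 60*x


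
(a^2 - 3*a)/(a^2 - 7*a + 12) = a/(a - 4)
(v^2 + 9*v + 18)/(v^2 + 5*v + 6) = (v + 6)/(v + 2)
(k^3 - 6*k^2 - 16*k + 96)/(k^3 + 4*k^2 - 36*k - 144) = (k - 4)/(k + 6)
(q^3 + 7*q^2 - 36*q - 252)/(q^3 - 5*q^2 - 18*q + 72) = (q^2 + 13*q + 42)/(q^2 + q - 12)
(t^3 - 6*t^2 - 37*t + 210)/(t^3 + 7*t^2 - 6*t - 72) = (t^2 - 12*t + 35)/(t^2 + t - 12)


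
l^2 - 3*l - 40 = (l - 8)*(l + 5)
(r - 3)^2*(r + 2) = r^3 - 4*r^2 - 3*r + 18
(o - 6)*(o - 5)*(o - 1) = o^3 - 12*o^2 + 41*o - 30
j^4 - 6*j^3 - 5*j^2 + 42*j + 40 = (j - 5)*(j - 4)*(j + 1)*(j + 2)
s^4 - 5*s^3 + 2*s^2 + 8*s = s*(s - 4)*(s - 2)*(s + 1)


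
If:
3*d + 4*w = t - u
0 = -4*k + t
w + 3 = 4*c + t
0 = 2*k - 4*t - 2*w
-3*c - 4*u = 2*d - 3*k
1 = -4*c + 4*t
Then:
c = 37/108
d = 2111/1080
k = 4/27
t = 16/27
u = -1213/1080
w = -28/27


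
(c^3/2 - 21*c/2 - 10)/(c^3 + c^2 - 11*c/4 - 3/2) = 2*(c^3 - 21*c - 20)/(4*c^3 + 4*c^2 - 11*c - 6)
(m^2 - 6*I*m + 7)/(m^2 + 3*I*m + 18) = (m^2 - 6*I*m + 7)/(m^2 + 3*I*m + 18)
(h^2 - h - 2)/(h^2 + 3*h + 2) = (h - 2)/(h + 2)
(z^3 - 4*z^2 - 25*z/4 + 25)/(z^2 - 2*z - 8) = (z^2 - 25/4)/(z + 2)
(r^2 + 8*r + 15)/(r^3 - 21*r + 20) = (r + 3)/(r^2 - 5*r + 4)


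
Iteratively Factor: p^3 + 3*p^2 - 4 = (p + 2)*(p^2 + p - 2) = (p + 2)^2*(p - 1)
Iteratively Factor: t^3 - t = (t - 1)*(t^2 + t) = t*(t - 1)*(t + 1)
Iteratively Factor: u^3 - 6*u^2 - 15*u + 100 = (u + 4)*(u^2 - 10*u + 25) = (u - 5)*(u + 4)*(u - 5)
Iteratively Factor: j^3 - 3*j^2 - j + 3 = (j - 3)*(j^2 - 1) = (j - 3)*(j + 1)*(j - 1)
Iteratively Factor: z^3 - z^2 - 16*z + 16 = (z - 1)*(z^2 - 16) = (z - 4)*(z - 1)*(z + 4)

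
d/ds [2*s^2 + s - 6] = 4*s + 1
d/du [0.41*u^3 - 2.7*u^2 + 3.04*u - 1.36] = 1.23*u^2 - 5.4*u + 3.04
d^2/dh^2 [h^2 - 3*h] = 2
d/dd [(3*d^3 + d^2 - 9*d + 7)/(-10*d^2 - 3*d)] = (-30*d^4 - 18*d^3 - 93*d^2 + 140*d + 21)/(d^2*(100*d^2 + 60*d + 9))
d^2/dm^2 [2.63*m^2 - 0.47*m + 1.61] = 5.26000000000000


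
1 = 1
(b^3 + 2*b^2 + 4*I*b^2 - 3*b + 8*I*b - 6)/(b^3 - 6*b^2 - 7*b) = (b^3 + b^2*(2 + 4*I) + b*(-3 + 8*I) - 6)/(b*(b^2 - 6*b - 7))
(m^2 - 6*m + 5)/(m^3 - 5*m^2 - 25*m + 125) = (m - 1)/(m^2 - 25)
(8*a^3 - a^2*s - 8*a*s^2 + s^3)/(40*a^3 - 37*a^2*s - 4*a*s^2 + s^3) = (a + s)/(5*a + s)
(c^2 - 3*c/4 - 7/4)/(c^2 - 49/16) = 4*(c + 1)/(4*c + 7)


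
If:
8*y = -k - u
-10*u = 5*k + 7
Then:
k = 7/5 - 16*y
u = 8*y - 7/5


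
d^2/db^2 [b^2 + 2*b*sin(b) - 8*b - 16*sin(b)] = -2*b*sin(b) + 16*sin(b) + 4*cos(b) + 2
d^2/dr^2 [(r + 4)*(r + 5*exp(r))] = 5*r*exp(r) + 30*exp(r) + 2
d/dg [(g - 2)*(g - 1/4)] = 2*g - 9/4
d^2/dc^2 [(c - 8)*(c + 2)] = 2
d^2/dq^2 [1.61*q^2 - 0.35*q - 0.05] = 3.22000000000000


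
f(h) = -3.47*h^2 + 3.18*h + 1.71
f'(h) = 3.18 - 6.94*h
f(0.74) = 2.16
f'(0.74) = -1.96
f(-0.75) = -2.63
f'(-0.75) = 8.38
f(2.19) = -7.97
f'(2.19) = -12.02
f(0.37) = 2.41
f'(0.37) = 0.61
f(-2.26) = -23.20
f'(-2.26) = 18.86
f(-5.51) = -121.16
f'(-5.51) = 41.42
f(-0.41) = -0.18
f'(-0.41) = 6.03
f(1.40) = -0.64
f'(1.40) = -6.54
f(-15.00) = -826.74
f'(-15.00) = 107.28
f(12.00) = -459.81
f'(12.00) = -80.10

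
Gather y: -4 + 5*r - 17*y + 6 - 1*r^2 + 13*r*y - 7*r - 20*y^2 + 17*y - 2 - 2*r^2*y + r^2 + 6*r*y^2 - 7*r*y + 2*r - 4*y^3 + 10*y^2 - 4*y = -4*y^3 + y^2*(6*r - 10) + y*(-2*r^2 + 6*r - 4)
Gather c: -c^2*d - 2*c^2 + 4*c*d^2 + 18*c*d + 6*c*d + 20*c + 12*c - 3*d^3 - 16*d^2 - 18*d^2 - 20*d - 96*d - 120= c^2*(-d - 2) + c*(4*d^2 + 24*d + 32) - 3*d^3 - 34*d^2 - 116*d - 120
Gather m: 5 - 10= -5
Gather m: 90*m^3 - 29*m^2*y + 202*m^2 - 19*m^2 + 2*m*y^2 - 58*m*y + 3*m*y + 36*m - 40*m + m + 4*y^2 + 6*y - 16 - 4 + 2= 90*m^3 + m^2*(183 - 29*y) + m*(2*y^2 - 55*y - 3) + 4*y^2 + 6*y - 18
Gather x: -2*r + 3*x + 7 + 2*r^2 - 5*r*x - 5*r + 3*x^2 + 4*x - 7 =2*r^2 - 7*r + 3*x^2 + x*(7 - 5*r)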